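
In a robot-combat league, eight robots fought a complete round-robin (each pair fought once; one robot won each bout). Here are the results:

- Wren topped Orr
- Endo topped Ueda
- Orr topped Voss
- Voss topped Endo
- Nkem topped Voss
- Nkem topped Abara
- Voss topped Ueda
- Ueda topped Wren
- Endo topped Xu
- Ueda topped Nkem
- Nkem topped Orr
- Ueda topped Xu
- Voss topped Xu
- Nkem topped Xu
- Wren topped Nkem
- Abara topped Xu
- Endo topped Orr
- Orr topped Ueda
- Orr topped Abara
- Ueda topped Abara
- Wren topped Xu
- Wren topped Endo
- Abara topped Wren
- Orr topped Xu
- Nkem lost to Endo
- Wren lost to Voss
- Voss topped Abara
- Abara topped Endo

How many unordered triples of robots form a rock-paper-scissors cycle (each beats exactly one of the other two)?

13

Win totals: Voss 5, Orr 4, Nkem 4, Xu 0, Abara 3, Wren 4, Endo 4, Ueda 4.
A robot with w wins dominates both others in C(w,2) triples; summing gives 10 + 6 + 6 + 0 + 3 + 6 + 6 + 6 = 43 transitive triples.
Total triples C(8,3) = 56, so cyclic triples = 56 − 43 = 13.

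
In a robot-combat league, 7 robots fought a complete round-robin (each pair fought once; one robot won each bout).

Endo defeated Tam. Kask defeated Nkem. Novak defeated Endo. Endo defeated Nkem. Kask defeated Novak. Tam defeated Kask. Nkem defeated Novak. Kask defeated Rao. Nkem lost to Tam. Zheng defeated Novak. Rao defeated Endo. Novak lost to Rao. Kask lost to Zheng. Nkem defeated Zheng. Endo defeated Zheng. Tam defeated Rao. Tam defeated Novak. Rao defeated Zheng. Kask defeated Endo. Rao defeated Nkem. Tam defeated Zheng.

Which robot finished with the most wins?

Win totals: Kask 4, Tam 5, Zheng 2, Novak 1, Endo 3, Rao 4, Nkem 2.
Tam leads with 5 wins (next highest: 4).

Tam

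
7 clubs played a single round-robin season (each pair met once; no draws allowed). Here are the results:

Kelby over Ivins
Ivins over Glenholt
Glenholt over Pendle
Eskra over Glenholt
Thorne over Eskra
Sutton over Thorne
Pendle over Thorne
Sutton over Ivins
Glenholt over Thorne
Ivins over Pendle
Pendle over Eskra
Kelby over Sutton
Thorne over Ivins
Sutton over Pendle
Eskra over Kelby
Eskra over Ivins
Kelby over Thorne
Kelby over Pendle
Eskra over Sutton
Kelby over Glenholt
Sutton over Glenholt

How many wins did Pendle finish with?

2

Pendle's results: beat Eskra, Thorne; lost to Kelby, Sutton, Ivins, Glenholt.
That is 2 wins.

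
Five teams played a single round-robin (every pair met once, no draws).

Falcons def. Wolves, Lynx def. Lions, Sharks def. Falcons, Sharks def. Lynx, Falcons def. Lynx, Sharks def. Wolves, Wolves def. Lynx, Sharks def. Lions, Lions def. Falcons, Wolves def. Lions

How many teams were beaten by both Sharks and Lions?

Sharks beat: Falcons, Lions, Wolves, Lynx.
Lions beat: Falcons.
Both beat: Falcons — 1.

1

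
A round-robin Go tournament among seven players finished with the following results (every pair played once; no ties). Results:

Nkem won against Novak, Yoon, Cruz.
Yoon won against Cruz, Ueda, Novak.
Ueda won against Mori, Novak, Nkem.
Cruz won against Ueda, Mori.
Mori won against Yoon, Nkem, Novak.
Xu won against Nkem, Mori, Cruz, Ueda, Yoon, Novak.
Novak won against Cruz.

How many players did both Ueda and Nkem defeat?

Ueda beat: Novak, Mori, Nkem.
Nkem beat: Novak, Yoon, Cruz.
Both beat: Novak — 1.

1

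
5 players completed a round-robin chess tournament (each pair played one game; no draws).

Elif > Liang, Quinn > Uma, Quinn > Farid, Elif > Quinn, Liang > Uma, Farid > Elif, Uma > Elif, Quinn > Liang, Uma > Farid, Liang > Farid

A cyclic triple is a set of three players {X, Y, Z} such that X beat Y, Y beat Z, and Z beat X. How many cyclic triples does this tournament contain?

4

Win totals: Uma 2, Quinn 3, Elif 2, Liang 2, Farid 1.
A player with w wins dominates both others in C(w,2) triples; summing gives 1 + 3 + 1 + 1 + 0 = 6 transitive triples.
Total triples C(5,3) = 10, so cyclic triples = 10 − 6 = 4.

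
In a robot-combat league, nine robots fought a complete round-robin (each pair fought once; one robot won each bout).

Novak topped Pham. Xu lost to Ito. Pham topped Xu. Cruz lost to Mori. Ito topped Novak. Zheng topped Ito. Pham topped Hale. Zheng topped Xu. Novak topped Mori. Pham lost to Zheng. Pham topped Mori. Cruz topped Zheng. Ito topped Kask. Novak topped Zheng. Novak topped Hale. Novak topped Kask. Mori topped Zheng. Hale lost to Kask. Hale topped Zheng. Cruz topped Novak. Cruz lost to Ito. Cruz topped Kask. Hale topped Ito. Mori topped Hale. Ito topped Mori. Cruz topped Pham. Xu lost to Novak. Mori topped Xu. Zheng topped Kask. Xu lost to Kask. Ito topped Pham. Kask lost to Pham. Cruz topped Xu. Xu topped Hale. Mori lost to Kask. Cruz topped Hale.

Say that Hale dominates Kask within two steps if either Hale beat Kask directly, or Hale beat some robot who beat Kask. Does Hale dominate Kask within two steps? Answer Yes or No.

Hale did not beat Kask directly.
Hale beat Ito, Zheng. Of those, Ito beat Kask.

Yes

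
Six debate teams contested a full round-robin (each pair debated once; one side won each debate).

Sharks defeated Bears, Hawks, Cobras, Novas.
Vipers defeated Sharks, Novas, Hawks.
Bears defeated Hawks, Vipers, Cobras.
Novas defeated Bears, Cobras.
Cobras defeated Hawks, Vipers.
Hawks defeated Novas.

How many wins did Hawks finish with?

Hawks' results: beat Novas; lost to Cobras, Sharks, Vipers, Bears.
That is 1 win.

1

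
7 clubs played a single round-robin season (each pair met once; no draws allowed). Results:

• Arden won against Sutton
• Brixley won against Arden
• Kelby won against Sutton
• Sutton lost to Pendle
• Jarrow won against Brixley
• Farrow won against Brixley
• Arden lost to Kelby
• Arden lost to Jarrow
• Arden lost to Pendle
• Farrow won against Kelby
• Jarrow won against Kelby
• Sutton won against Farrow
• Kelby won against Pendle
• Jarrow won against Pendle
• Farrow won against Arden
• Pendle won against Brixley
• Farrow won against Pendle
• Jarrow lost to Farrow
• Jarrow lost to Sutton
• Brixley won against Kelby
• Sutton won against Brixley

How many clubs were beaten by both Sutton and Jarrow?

Sutton beat: Farrow, Jarrow, Brixley.
Jarrow beat: Arden, Kelby, Pendle, Brixley.
Both beat: Brixley — 1.

1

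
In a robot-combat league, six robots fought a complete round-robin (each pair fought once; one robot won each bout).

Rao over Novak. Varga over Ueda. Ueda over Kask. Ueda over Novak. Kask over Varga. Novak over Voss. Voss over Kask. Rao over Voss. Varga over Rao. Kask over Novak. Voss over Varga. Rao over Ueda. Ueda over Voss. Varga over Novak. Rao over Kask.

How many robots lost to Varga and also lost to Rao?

Varga beat: Ueda, Novak, Rao.
Rao beat: Ueda, Novak, Kask, Voss.
Both beat: Ueda, Novak — 2.

2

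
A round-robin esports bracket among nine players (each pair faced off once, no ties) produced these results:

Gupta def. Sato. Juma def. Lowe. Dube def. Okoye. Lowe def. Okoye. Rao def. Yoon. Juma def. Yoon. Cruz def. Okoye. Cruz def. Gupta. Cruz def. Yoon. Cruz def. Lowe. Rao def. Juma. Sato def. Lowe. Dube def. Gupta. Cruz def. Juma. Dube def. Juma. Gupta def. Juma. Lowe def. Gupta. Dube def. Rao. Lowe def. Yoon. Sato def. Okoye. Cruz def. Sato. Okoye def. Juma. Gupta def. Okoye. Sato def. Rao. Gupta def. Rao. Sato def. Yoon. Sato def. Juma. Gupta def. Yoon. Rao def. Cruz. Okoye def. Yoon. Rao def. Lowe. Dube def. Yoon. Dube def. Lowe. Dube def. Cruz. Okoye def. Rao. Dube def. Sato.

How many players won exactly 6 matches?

Win totals: Yoon 0, Cruz 6, Sato 5, Rao 4, Gupta 5, Dube 8, Lowe 3, Okoye 3, Juma 2.
Exactly 6: Cruz — 1 player.

1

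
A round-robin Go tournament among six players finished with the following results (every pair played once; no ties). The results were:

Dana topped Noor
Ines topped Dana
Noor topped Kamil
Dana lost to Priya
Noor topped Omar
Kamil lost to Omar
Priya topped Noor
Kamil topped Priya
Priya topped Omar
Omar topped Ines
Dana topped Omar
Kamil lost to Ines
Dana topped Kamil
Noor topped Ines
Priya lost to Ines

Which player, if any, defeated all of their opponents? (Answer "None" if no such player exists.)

None

Highest win total is Priya with 3 (out of 5 possible).
Priya lost to Kamil, Ines, so no player went undefeated.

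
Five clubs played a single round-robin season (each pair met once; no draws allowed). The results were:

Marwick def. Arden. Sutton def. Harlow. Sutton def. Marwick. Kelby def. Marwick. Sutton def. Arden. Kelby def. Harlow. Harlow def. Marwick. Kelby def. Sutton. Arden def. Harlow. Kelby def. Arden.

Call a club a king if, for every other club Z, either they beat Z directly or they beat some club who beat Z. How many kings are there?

1

Arden cannot reach Kelby, Sutton in two steps.
Kelby reaches everyone (king).
Harlow cannot reach Kelby, Sutton in two steps.
Sutton cannot reach Kelby in two steps.
Marwick cannot reach Kelby, Sutton in two steps.
Kings: Kelby — 1.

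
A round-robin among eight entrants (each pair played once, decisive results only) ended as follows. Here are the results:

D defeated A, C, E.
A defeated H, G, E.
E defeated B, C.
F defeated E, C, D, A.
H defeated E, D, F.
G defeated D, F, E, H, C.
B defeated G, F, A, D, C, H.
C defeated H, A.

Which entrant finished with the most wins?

B

Win totals: A 3, B 6, C 2, D 3, E 2, F 4, G 5, H 3.
B leads with 6 wins (next highest: 5).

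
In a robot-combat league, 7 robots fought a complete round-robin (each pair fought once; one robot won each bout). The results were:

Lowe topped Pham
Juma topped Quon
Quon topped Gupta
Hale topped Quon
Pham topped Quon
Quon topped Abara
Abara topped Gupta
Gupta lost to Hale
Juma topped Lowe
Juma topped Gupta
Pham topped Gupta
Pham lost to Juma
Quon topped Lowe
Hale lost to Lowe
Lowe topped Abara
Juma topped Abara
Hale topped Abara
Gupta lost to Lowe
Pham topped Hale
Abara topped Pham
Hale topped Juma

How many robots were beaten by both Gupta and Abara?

Gupta beat: no one.
Abara beat: Gupta, Pham.
No one was beaten by both.

0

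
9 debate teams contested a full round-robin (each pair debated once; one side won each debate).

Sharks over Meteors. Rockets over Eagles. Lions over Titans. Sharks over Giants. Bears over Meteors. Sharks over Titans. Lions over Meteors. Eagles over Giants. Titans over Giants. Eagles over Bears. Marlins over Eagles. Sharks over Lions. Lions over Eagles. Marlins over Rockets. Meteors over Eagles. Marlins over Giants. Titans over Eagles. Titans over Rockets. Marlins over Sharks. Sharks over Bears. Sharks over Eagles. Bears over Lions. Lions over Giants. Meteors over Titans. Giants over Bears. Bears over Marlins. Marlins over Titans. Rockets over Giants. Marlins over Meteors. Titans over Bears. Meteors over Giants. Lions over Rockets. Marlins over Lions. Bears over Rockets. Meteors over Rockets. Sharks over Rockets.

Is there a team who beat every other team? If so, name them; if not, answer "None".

Highest win total is Sharks with 7 (out of 8 possible).
Sharks lost to Marlins, so no team went undefeated.

None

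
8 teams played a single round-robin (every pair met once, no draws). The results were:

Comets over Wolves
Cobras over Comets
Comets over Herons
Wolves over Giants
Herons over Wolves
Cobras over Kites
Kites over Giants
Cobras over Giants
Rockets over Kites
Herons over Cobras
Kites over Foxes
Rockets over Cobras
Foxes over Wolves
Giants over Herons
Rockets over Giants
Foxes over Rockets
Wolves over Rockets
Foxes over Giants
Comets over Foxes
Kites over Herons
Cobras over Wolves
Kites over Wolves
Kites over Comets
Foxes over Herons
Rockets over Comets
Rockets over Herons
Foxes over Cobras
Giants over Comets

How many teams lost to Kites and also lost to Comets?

Kites beat: Herons, Foxes, Giants, Comets, Wolves.
Comets beat: Herons, Foxes, Wolves.
Both beat: Herons, Foxes, Wolves — 3.

3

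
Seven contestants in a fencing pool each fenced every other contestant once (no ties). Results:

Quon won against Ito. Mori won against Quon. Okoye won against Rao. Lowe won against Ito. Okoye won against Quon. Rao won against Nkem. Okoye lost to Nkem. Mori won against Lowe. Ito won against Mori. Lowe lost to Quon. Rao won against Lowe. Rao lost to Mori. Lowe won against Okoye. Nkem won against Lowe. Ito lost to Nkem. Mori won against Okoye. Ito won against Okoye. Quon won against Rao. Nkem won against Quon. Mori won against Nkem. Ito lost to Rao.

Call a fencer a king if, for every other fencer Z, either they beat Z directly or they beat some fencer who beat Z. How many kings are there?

5

Nkem reaches everyone (king).
Rao reaches everyone (king).
Mori reaches everyone (king).
Ito reaches everyone (king).
Quon reaches everyone (king).
Lowe cannot reach Nkem in two steps.
Okoye cannot reach Mori in two steps.
Kings: Nkem, Rao, Mori, Ito, Quon — 5.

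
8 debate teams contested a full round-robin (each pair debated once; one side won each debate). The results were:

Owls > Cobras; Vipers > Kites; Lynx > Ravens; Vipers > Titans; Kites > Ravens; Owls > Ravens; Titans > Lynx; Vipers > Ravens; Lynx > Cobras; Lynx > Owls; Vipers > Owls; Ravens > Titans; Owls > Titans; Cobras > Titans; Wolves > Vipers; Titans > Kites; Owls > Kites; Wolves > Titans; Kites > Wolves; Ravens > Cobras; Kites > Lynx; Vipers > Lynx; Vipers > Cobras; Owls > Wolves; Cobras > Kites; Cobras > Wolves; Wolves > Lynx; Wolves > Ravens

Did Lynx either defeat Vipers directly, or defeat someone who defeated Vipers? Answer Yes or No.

Lynx did not beat Vipers directly.
Lynx beat Ravens, Cobras, Owls, but each of them lost to Vipers. No two-step path.

No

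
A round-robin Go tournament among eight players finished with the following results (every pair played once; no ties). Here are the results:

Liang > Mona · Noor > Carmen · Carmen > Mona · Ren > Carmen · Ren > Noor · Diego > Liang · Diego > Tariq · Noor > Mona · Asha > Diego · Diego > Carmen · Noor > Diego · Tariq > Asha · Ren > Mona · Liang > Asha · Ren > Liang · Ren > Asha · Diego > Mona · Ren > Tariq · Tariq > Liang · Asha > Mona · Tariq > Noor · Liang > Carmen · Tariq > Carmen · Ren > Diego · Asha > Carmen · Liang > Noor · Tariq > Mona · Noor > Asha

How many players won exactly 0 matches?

Win totals: Carmen 1, Ren 7, Noor 4, Asha 3, Diego 4, Mona 0, Liang 4, Tariq 5.
Exactly 0: Mona — 1 player.

1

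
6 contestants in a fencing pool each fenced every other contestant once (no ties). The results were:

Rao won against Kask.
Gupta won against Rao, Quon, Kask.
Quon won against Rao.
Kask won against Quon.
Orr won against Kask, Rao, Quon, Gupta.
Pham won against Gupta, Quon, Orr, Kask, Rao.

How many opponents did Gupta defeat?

Gupta's results: beat Rao, Quon, Kask; lost to Orr, Pham.
That is 3 wins.

3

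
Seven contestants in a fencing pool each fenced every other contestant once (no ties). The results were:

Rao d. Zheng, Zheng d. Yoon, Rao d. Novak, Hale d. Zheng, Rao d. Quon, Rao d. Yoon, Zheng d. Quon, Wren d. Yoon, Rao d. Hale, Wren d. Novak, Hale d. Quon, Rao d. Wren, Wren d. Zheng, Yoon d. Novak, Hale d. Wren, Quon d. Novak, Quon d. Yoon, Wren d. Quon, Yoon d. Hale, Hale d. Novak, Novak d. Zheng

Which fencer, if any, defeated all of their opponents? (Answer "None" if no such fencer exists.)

Rao

Rao has 6 wins out of 6 opponents — a perfect record.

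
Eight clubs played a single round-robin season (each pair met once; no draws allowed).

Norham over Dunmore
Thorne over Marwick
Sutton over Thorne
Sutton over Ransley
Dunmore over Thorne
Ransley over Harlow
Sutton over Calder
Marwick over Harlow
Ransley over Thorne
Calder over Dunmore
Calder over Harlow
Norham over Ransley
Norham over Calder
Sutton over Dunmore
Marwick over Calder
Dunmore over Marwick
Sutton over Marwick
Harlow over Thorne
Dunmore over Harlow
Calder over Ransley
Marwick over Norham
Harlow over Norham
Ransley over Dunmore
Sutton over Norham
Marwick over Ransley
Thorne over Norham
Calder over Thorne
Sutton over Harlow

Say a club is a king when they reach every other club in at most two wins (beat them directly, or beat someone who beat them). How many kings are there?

Marwick cannot reach Sutton in two steps.
Sutton reaches everyone (king).
Harlow cannot reach Sutton in two steps.
Thorne cannot reach Sutton in two steps.
Dunmore cannot reach Sutton in two steps.
Ransley cannot reach Sutton, Calder in two steps.
Calder cannot reach Sutton in two steps.
Norham cannot reach Sutton in two steps.
Kings: Sutton — 1.

1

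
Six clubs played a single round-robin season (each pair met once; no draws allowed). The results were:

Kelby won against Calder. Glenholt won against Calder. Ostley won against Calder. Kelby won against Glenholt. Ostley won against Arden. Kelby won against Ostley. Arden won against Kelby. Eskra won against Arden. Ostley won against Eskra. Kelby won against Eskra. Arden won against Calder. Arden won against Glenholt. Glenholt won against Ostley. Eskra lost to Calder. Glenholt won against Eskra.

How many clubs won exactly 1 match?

2

Win totals: Eskra 1, Arden 3, Ostley 3, Calder 1, Glenholt 3, Kelby 4.
Exactly 1: Eskra, Calder — 2 clubs.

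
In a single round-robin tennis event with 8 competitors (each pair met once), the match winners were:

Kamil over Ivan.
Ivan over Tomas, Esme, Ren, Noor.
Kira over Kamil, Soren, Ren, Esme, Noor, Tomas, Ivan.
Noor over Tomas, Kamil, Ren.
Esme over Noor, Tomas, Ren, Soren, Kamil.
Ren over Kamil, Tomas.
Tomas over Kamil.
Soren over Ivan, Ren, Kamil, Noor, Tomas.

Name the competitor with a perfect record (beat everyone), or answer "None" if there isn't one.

Kira has 7 wins out of 7 opponents — a perfect record.

Kira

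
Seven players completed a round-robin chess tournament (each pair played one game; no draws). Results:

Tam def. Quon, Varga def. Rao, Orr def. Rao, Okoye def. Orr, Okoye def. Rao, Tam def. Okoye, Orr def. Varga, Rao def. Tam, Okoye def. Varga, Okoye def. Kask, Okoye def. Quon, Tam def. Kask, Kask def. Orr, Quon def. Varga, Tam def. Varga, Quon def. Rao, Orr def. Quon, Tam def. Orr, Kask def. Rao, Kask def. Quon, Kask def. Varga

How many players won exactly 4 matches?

Win totals: Varga 1, Rao 1, Quon 2, Tam 5, Orr 3, Okoye 5, Kask 4.
Exactly 4: Kask — 1 player.

1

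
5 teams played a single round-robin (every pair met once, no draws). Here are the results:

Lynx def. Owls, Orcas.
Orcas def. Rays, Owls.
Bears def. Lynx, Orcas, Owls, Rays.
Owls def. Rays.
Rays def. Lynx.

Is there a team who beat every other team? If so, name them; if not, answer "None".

Bears

Bears has 4 wins out of 4 opponents — a perfect record.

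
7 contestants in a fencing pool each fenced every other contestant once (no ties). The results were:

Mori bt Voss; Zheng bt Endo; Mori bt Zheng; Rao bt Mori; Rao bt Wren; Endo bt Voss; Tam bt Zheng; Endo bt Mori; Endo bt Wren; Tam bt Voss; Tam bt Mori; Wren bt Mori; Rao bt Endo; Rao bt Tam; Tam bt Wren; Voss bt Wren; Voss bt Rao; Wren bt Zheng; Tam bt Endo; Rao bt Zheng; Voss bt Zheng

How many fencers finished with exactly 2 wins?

2

Win totals: Zheng 1, Mori 2, Rao 5, Tam 5, Wren 2, Endo 3, Voss 3.
Exactly 2: Mori, Wren — 2 fencers.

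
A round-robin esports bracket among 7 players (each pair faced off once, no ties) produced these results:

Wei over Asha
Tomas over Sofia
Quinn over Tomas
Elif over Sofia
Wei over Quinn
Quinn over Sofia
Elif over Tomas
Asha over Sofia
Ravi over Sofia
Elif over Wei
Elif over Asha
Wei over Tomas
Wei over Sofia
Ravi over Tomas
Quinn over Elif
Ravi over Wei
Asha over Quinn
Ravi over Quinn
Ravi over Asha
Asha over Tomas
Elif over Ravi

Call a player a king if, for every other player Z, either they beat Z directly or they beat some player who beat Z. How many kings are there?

3

Elif reaches everyone (king).
Ravi reaches everyone (king).
Quinn reaches everyone (king).
Sofia cannot reach Elif, Ravi, Quinn, Wei, Tomas, Asha in two steps.
Wei cannot reach Ravi in two steps.
Tomas cannot reach Elif, Ravi, Quinn, Wei, Asha in two steps.
Asha cannot reach Ravi, Wei in two steps.
Kings: Elif, Ravi, Quinn — 3.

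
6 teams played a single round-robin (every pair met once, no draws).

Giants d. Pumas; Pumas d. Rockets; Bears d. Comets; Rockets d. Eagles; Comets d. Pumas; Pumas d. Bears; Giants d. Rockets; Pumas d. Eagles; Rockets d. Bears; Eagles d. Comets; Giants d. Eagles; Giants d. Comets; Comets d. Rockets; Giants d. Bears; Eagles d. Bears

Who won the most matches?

Win totals: Eagles 2, Pumas 3, Comets 2, Rockets 2, Bears 1, Giants 5.
Giants leads with 5 wins (next highest: 3).

Giants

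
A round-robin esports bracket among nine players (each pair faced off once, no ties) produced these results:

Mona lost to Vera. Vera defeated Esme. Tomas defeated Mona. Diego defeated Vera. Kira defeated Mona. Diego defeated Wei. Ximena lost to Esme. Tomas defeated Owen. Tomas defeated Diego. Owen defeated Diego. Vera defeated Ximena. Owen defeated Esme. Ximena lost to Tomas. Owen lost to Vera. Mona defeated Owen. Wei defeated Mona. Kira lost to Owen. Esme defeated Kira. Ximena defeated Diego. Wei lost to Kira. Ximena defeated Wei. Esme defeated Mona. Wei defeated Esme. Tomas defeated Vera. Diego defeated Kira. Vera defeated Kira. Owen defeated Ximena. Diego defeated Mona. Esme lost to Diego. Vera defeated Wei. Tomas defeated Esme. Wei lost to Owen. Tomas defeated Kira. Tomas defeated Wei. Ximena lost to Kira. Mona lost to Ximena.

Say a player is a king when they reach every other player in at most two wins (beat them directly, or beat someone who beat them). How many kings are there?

1

Owen cannot reach Tomas in two steps.
Tomas reaches everyone (king).
Ximena cannot reach Tomas in two steps.
Mona cannot reach Tomas, Vera in two steps.
Vera cannot reach Tomas in two steps.
Wei cannot reach Tomas, Vera, Diego in two steps.
Esme cannot reach Tomas, Vera in two steps.
Kira cannot reach Tomas, Vera in two steps.
Diego cannot reach Tomas in two steps.
Kings: Tomas — 1.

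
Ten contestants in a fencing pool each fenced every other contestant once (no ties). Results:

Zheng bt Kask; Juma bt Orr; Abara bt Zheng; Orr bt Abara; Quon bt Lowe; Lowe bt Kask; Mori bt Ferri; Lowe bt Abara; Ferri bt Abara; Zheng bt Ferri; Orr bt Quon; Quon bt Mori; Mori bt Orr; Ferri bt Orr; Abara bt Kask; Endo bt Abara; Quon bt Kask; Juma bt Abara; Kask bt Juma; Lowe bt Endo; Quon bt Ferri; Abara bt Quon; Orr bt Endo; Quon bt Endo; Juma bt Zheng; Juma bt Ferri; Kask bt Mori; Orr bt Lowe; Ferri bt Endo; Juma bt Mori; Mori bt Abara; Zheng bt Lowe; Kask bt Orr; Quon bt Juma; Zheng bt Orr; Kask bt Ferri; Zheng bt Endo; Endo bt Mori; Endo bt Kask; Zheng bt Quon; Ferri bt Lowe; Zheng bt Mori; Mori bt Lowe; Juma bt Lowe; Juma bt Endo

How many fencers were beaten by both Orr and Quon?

Orr beat: Lowe, Quon, Abara, Endo.
Quon beat: Lowe, Juma, Kask, Ferri, Mori, Endo.
Both beat: Lowe, Endo — 2.

2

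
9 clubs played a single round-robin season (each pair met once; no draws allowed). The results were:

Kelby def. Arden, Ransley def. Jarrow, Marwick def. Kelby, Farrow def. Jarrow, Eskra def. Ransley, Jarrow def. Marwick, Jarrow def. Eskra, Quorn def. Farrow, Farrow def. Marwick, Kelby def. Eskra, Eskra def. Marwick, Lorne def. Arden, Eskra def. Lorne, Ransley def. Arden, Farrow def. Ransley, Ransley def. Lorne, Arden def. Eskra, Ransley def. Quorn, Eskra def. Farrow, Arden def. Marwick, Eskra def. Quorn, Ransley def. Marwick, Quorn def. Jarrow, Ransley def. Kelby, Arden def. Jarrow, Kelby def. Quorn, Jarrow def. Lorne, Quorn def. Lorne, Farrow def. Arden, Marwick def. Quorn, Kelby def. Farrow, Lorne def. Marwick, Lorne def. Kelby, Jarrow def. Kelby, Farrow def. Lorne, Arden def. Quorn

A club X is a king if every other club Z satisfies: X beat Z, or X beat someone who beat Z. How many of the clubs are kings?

Marwick cannot reach Ransley in two steps.
Kelby reaches everyone (king).
Arden reaches everyone (king).
Jarrow reaches everyone (king).
Eskra reaches everyone (king).
Farrow reaches everyone (king).
Ransley reaches everyone (king).
Lorne cannot reach Ransley in two steps.
Quorn reaches everyone (king).
Kings: Kelby, Arden, Jarrow, Eskra, Farrow, Ransley, Quorn — 7.

7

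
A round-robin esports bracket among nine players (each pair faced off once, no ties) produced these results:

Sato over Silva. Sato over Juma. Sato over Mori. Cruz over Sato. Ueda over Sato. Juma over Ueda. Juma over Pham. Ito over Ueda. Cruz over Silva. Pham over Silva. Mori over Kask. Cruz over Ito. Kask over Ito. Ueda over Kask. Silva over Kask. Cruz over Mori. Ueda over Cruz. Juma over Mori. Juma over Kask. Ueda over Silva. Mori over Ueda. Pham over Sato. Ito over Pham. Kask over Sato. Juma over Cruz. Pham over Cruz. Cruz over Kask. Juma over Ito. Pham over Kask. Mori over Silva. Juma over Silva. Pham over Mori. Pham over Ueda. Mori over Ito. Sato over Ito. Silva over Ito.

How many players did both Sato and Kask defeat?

Sato beat: Juma, Mori, Silva, Ito.
Kask beat: Sato, Ito.
Both beat: Ito — 1.

1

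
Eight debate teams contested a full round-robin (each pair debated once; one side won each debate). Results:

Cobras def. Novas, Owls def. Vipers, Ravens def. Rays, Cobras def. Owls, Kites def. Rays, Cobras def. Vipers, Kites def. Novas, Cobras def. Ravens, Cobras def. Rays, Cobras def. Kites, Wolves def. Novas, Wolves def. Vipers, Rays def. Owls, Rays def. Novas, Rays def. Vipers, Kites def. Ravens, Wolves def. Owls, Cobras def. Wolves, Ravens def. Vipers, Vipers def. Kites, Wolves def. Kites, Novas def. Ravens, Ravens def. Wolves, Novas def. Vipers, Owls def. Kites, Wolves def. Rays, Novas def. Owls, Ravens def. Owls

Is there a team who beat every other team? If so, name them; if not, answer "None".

Cobras has 7 wins out of 7 opponents — a perfect record.

Cobras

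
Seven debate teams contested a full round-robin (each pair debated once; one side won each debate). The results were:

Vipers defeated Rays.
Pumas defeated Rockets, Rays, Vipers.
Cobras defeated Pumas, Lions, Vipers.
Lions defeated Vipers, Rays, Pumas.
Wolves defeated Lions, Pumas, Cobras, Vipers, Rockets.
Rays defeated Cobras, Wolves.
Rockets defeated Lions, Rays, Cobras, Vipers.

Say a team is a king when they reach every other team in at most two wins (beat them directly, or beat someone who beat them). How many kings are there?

Pumas reaches everyone (king).
Rockets reaches everyone (king).
Rays reaches everyone (king).
Vipers cannot reach Pumas, Rockets, Lions in two steps.
Cobras cannot reach Wolves in two steps.
Wolves reaches everyone (king).
Lions reaches everyone (king).
Kings: Pumas, Rockets, Rays, Wolves, Lions — 5.

5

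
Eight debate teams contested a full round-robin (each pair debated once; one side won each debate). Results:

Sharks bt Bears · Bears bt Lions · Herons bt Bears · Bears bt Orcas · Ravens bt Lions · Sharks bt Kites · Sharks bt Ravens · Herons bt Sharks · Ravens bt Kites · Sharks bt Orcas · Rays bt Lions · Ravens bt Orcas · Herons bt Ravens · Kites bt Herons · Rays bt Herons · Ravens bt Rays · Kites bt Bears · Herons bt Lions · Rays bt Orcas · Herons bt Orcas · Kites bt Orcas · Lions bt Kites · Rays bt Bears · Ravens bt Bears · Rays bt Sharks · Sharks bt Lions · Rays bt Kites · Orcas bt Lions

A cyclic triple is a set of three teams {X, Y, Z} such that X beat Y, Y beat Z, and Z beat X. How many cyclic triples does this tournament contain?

Win totals: Bears 2, Ravens 5, Rays 6, Kites 3, Orcas 1, Lions 1, Sharks 5, Herons 5.
A team with w wins dominates both others in C(w,2) triples; summing gives 1 + 10 + 15 + 3 + 0 + 0 + 10 + 10 = 49 transitive triples.
Total triples C(8,3) = 56, so cyclic triples = 56 − 49 = 7.

7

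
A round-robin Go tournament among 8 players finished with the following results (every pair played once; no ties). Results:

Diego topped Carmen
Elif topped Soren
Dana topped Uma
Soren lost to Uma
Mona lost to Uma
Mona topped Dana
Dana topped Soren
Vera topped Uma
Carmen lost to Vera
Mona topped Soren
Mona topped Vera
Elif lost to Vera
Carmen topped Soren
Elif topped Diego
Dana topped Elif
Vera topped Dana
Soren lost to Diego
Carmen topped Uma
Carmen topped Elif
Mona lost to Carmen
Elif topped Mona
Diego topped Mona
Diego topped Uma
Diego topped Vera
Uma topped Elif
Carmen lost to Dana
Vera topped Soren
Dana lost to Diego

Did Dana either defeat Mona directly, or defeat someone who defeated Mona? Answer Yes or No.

Yes

Dana did not beat Mona directly.
Dana beat Soren, Uma, Elif, Carmen. Of those, Uma beat Mona.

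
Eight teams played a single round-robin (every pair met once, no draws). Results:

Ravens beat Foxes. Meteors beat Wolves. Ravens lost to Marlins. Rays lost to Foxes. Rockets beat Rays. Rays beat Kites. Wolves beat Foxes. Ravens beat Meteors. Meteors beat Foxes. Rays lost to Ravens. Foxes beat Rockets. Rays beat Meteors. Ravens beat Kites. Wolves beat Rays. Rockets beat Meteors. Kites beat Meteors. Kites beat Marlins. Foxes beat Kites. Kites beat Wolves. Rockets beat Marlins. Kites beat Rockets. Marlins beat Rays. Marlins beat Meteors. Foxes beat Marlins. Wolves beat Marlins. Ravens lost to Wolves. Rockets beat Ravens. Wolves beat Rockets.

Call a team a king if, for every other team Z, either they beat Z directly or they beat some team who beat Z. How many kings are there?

Rays cannot reach Ravens in two steps.
Wolves reaches everyone (king).
Rockets reaches everyone (king).
Ravens reaches everyone (king).
Meteors reaches everyone (king).
Kites reaches everyone (king).
Foxes reaches everyone (king).
Marlins cannot reach Rockets in two steps.
Kings: Wolves, Rockets, Ravens, Meteors, Kites, Foxes — 6.

6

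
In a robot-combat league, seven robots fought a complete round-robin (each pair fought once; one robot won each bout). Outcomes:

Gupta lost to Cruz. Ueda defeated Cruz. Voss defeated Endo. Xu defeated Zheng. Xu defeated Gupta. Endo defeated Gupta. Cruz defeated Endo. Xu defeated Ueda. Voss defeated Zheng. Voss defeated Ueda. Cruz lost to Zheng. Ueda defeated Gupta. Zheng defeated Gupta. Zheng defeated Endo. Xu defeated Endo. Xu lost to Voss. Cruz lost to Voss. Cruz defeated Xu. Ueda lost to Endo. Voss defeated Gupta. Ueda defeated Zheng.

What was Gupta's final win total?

Gupta's results: beat no one; lost to Endo, Cruz, Zheng, Ueda, Voss, Xu.
That is 0 wins.

0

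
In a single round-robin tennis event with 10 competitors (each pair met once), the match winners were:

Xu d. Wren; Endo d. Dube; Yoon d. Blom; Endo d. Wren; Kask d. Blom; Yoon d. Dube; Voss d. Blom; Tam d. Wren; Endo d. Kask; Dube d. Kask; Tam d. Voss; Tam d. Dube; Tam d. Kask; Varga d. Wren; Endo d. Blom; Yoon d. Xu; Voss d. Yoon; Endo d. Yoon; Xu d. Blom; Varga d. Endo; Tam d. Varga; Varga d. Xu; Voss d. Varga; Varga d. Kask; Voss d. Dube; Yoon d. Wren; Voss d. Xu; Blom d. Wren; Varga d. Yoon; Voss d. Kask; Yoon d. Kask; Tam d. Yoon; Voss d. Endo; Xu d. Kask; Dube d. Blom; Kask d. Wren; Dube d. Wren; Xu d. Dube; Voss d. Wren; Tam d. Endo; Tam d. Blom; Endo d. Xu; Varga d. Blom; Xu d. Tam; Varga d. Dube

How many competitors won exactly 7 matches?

Win totals: Endo 6, Tam 8, Xu 5, Voss 8, Yoon 5, Kask 2, Varga 7, Dube 3, Blom 1, Wren 0.
Exactly 7: Varga — 1 competitor.

1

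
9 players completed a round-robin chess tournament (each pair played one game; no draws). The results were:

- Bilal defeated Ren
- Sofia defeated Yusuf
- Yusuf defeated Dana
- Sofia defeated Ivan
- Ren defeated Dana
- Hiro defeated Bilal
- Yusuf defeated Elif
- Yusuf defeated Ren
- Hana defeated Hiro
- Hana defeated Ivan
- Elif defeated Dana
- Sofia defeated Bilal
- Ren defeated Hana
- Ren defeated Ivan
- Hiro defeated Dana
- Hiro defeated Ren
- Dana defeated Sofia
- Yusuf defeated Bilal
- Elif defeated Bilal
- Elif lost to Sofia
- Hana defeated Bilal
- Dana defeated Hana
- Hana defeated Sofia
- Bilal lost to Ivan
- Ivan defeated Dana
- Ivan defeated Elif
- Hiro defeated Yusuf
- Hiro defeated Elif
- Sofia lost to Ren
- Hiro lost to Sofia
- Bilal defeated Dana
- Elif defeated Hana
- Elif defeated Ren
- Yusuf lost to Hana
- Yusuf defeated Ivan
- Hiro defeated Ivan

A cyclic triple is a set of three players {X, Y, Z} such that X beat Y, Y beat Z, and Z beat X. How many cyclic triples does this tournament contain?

Win totals: Elif 4, Ren 4, Bilal 2, Ivan 3, Hana 5, Dana 2, Sofia 5, Yusuf 5, Hiro 6.
A player with w wins dominates both others in C(w,2) triples; summing gives 6 + 6 + 1 + 3 + 10 + 1 + 10 + 10 + 15 = 62 transitive triples.
Total triples C(9,3) = 84, so cyclic triples = 84 − 62 = 22.

22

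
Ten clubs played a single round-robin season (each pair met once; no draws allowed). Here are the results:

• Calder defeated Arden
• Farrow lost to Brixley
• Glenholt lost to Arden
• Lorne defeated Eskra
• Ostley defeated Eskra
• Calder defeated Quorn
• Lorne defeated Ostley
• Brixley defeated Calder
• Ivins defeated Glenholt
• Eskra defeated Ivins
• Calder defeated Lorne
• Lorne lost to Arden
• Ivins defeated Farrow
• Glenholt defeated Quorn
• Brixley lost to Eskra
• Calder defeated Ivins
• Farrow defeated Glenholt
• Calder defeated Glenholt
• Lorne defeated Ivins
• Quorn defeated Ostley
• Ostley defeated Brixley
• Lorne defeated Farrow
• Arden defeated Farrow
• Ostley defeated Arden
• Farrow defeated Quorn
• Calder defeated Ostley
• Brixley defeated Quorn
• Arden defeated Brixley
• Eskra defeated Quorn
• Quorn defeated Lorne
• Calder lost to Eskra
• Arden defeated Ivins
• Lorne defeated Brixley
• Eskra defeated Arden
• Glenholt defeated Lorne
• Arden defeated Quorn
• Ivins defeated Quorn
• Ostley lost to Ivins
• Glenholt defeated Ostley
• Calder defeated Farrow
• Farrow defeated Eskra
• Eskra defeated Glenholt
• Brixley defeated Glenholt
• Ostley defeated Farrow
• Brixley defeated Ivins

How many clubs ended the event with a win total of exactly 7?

Win totals: Ostley 4, Arden 6, Calder 7, Ivins 4, Brixley 5, Lorne 5, Farrow 3, Eskra 6, Glenholt 3, Quorn 2.
Exactly 7: Calder — 1 club.

1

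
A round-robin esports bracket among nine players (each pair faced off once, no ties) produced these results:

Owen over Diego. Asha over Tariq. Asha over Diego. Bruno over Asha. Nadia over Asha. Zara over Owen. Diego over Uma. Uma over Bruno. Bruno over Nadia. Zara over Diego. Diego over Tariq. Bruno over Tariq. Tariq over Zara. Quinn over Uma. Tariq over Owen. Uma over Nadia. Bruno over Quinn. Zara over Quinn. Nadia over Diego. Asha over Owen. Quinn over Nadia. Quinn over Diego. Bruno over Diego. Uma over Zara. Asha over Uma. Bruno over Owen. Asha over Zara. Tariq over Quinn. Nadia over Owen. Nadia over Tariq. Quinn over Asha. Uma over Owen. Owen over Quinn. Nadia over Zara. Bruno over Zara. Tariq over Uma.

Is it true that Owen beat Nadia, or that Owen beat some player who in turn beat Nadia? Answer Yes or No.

Owen did not beat Nadia directly.
Owen beat Diego, Quinn. Of those, Quinn beat Nadia.

Yes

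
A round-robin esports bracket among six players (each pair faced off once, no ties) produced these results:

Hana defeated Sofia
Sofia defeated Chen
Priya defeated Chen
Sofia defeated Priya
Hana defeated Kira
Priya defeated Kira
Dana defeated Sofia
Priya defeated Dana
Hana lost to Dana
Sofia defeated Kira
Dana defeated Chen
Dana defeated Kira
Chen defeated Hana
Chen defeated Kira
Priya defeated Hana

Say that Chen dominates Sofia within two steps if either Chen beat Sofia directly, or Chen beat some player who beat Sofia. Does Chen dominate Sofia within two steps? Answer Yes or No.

Yes

Chen did not beat Sofia directly.
Chen beat Hana, Kira. Of those, Hana beat Sofia.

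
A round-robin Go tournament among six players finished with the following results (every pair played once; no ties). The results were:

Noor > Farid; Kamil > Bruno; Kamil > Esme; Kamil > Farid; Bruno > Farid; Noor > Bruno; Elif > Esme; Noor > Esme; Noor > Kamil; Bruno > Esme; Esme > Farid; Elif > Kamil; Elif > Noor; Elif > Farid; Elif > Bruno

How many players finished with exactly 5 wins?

Win totals: Farid 0, Bruno 2, Noor 4, Esme 1, Elif 5, Kamil 3.
Exactly 5: Elif — 1 player.

1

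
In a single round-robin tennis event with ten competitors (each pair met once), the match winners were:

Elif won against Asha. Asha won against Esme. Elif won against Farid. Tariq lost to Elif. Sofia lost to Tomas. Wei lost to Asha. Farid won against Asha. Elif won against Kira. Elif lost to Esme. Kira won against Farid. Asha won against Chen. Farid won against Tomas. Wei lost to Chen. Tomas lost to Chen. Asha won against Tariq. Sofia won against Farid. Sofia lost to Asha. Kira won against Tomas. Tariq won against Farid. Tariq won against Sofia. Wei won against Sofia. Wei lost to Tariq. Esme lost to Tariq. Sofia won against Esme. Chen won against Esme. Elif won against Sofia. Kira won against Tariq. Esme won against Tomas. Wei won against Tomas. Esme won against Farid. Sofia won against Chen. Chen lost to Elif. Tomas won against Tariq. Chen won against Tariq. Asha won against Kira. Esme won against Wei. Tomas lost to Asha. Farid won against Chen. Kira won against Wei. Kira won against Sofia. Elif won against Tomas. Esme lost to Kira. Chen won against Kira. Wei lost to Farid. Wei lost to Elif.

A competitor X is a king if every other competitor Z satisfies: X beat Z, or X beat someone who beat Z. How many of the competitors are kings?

Elif reaches everyone (king).
Asha reaches everyone (king).
Sofia reaches everyone (king).
Chen cannot reach Asha in two steps.
Esme reaches everyone (king).
Tariq cannot reach Kira in two steps.
Tomas cannot reach Elif, Asha, Kira in two steps.
Wei cannot reach Elif, Asha, Kira in two steps.
Kira reaches everyone (king).
Farid cannot reach Elif in two steps.
Kings: Elif, Asha, Sofia, Esme, Kira — 5.

5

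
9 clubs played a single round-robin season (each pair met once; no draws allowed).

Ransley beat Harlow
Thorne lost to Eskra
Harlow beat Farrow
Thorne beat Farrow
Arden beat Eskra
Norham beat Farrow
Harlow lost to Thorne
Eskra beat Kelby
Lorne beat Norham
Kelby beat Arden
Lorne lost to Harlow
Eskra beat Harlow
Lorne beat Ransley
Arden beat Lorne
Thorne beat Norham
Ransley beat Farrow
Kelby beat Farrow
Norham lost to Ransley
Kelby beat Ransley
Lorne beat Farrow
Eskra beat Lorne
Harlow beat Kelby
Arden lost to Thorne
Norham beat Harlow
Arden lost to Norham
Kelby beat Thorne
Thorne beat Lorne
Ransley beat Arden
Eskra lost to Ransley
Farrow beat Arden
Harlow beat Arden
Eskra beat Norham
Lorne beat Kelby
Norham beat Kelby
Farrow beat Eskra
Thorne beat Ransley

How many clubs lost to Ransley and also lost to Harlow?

2

Ransley beat: Arden, Eskra, Norham, Farrow, Harlow.
Harlow beat: Lorne, Kelby, Arden, Farrow.
Both beat: Arden, Farrow — 2.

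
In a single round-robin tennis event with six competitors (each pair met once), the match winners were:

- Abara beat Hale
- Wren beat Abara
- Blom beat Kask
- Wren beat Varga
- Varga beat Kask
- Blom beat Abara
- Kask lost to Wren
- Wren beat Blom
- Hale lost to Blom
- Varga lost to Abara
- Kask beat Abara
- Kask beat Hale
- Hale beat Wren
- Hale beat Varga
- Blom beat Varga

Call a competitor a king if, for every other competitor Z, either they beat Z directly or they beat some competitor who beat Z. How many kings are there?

3

Blom reaches everyone (king).
Kask cannot reach Blom in two steps.
Hale reaches everyone (king).
Varga cannot reach Blom, Wren in two steps.
Abara cannot reach Blom in two steps.
Wren reaches everyone (king).
Kings: Blom, Hale, Wren — 3.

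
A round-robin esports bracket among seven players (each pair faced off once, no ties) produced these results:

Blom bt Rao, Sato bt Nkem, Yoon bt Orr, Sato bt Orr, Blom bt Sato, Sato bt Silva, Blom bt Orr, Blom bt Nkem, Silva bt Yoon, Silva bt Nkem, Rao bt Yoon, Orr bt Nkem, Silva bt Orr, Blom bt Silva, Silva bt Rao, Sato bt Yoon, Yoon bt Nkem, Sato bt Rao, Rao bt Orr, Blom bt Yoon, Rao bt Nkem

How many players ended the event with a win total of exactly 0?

1

Win totals: Yoon 2, Silva 4, Sato 5, Blom 6, Orr 1, Rao 3, Nkem 0.
Exactly 0: Nkem — 1 player.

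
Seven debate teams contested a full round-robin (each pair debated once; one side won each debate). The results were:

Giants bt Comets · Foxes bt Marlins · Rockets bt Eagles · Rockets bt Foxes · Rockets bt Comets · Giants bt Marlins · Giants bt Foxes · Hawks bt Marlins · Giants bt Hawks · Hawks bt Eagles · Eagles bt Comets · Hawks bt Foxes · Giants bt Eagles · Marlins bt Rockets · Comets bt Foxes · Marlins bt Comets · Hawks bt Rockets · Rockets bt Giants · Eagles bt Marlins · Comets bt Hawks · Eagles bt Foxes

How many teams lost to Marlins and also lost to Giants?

1

Marlins beat: Rockets, Comets.
Giants beat: Hawks, Comets, Foxes, Eagles, Marlins.
Both beat: Comets — 1.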